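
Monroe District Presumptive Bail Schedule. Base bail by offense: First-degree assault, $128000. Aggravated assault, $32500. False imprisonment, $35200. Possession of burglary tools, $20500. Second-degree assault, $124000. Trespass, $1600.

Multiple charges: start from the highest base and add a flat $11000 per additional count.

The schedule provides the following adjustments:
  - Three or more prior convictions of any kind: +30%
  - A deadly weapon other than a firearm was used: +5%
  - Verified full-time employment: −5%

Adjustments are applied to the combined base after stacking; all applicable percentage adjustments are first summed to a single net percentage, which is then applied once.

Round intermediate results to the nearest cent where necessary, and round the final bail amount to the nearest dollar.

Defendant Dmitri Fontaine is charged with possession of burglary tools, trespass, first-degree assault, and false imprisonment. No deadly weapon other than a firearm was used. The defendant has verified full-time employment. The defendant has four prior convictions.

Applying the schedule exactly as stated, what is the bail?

Base amounts from the schedule: possession of burglary tools $20500; trespass $1600; first-degree assault $128000; false imprisonment $35200.
Stacking rule: highest base plus $11000 per additional charge. Highest is first-degree assault at $128000; 3 additional charges → +$33000. Combined base = $161000.
Net percentage adjustment: +30% −5% = +25%. $161000 × 1.25 = $201250.

$201250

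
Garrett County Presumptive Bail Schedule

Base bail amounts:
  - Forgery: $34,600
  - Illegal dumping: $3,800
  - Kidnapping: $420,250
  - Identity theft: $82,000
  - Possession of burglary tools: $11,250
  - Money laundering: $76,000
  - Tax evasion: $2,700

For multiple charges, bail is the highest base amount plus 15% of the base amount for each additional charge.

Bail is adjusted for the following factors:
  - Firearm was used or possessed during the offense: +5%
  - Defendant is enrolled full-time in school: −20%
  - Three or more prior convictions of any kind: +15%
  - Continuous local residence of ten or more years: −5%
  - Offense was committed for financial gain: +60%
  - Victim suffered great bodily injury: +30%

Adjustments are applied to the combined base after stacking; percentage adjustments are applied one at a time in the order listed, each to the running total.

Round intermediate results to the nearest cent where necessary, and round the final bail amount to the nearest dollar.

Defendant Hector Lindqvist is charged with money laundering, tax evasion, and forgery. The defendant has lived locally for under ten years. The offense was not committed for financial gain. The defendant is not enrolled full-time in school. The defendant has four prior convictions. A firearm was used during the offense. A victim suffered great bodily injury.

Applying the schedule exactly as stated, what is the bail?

$128,084

Base amounts from the schedule: money laundering $76,000; tax evasion $2,700; forgery $34,600.
Stacking rule: highest base plus 15% of each additional charge. Highest is money laundering at $76,000. Additional: $2,700 × 15% = $405; $34,600 × 15% = $5,190. Combined base = $76,000 + $5,595 = $81,595.
Firearm was used or possessed during the offense (+5%): $81,595 × 1.05 = $85,674.75.
Three or more prior convictions of any kind (+15%): $85,674.75 × 1.15 = $98,525.96.
Victim suffered great bodily injury (+30%): $98,525.96 × 1.3 = $128,083.75.
Rounded to the nearest dollar: $128,084.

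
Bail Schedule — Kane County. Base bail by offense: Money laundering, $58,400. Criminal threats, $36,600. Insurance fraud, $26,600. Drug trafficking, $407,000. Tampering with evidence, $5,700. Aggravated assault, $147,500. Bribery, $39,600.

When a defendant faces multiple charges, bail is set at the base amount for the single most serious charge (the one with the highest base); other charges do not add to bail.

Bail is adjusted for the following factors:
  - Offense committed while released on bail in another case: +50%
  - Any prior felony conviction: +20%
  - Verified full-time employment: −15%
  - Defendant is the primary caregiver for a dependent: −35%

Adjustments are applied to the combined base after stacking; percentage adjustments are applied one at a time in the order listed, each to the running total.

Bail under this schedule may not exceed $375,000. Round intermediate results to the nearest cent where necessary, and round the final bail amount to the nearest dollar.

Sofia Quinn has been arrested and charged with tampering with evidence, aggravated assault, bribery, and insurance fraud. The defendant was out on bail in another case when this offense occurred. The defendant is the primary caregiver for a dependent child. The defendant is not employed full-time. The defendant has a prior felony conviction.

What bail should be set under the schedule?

Base amounts from the schedule: tampering with evidence $5,700; aggravated assault $147,500; bribery $39,600; insurance fraud $26,600.
Stacking rule: use the highest base only. Highest is aggravated assault at $147,500. Combined base = $147,500.
Offense committed while released on bail in another case (+50%): $147,500 × 1.5 = $221,250.
Any prior felony conviction (+20%): $221,250 × 1.2 = $265,500.
Defendant is the primary caregiver for a dependent (−35%): $265,500 × 0.65 = $172,575.
$172,575 is within the $375,000 maximum.

$172,575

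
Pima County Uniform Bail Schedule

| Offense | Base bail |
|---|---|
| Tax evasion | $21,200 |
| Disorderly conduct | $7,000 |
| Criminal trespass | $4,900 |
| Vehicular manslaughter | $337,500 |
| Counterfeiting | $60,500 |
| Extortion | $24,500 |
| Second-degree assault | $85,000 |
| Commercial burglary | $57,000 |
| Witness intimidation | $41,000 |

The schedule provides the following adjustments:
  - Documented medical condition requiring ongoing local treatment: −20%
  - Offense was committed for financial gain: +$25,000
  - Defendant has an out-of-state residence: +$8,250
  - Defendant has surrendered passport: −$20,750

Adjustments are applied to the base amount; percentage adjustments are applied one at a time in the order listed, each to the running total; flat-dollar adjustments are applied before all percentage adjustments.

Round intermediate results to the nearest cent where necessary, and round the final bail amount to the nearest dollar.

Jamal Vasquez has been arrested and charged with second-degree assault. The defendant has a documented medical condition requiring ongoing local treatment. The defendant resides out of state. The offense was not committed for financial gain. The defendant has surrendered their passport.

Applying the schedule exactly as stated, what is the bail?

$58,000

Base amounts from the schedule: second-degree assault $85,000.
Single charge. Combined base = $85,000.
Defendant has an out-of-state residence (+$8,250 flat): $85,000 + $8,250 = $93,250.
Defendant has surrendered passport (−$20,750 flat): $93,250 − $20,750 = $72,500.
Documented medical condition requiring ongoing local treatment (−20%): $72,500 × 0.8 = $58,000.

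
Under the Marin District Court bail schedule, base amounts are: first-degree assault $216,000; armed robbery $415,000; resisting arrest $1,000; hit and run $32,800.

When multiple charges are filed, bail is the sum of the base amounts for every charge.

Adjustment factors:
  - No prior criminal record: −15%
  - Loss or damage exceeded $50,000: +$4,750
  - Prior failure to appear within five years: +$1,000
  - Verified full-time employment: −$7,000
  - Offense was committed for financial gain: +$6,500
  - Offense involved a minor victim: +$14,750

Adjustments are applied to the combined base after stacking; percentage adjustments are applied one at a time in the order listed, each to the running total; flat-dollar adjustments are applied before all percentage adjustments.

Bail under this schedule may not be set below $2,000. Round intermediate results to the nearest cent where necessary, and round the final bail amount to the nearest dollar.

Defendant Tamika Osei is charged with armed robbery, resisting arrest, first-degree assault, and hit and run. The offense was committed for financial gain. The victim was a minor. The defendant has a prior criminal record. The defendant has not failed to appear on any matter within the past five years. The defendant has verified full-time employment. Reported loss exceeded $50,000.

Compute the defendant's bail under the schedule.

$683,800

Base amounts from the schedule: armed robbery $415,000; resisting arrest $1,000; first-degree assault $216,000; hit and run $32,800.
Stacking rule: sum of all bases. $415,000 + $1,000 + $216,000 + $32,800 = $664,800.
Loss or damage exceeded $50,000 (+$4,750 flat): $664,800 + $4,750 = $669,550.
Verified full-time employment (−$7,000 flat): $669,550 − $7,000 = $662,550.
Offense was committed for financial gain (+$6,500 flat): $662,550 + $6,500 = $669,050.
Offense involved a minor victim (+$14,750 flat): $669,050 + $14,750 = $683,800.
$683,800 is at or above the $2,000 minimum.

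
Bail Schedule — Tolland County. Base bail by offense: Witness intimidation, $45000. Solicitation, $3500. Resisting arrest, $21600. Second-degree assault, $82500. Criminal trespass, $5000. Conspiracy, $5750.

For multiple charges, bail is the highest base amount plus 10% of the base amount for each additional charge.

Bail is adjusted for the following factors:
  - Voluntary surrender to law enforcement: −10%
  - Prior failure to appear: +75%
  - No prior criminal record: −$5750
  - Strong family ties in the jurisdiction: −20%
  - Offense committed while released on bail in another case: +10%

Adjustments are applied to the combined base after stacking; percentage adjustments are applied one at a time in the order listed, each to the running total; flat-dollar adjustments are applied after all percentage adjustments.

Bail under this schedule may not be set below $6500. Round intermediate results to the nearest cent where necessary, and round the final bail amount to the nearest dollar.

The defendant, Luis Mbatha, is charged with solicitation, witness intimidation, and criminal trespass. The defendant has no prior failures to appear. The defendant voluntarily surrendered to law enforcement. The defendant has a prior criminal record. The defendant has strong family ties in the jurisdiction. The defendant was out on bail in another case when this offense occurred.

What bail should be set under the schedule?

Base amounts from the schedule: solicitation $3500; witness intimidation $45000; criminal trespass $5000.
Stacking rule: highest base plus 10% of each additional charge. Highest is witness intimidation at $45000. Additional: $3500 × 10% = $350; $5000 × 10% = $500. Combined base = $45000 + $850 = $45850.
Voluntary surrender to law enforcement (−10%): $45850 × 0.9 = $41265.
Strong family ties in the jurisdiction (−20%): $41265 × 0.8 = $33012.
Offense committed while released on bail in another case (+10%): $33012 × 1.1 = $36313.20.
$36313.20 is at or above the $6500 minimum.
Rounded to the nearest dollar: $36313.

$36313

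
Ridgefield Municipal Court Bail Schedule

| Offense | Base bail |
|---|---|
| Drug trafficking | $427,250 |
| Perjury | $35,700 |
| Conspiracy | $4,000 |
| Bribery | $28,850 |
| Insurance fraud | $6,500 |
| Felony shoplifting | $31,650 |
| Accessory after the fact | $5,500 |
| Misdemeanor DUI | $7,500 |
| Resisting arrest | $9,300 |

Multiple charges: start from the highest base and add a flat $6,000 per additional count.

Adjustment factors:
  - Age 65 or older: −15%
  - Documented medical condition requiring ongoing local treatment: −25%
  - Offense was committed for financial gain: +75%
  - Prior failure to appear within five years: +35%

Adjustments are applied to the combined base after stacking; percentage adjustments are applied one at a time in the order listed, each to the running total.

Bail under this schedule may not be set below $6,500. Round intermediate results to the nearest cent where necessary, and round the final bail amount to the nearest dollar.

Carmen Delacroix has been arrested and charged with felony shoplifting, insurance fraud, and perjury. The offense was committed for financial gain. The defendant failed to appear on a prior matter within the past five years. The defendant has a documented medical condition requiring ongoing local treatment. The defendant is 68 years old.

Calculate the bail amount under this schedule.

Base amounts from the schedule: felony shoplifting $31,650; insurance fraud $6,500; perjury $35,700.
Stacking rule: highest base plus $6,000 per additional charge. Highest is perjury at $35,700; 2 additional charges → +$12,000. Combined base = $47,700.
Age 65 or older (−15%): $47,700 × 0.85 = $40,545.
Documented medical condition requiring ongoing local treatment (−25%): $40,545 × 0.75 = $30,408.75.
Offense was committed for financial gain (+75%): $30,408.75 × 1.75 = $53,215.31.
Prior failure to appear within five years (+35%): $53,215.31 × 1.35 = $71,840.67.
$71,840.67 is at or above the $6,500 minimum.
Rounded to the nearest dollar: $71,841.

$71,841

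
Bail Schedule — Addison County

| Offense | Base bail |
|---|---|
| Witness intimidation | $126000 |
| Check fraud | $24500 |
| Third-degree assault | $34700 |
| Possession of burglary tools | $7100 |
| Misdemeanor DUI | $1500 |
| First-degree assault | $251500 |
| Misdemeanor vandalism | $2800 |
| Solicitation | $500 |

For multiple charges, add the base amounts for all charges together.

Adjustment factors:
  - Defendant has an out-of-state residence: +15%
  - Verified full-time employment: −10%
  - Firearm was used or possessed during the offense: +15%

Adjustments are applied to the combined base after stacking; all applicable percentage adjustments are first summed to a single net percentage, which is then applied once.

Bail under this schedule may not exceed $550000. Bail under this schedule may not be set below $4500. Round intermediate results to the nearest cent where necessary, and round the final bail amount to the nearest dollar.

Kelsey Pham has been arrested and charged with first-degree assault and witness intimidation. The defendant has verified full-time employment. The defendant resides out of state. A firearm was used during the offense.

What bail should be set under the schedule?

$453000

Base amounts from the schedule: first-degree assault $251500; witness intimidation $126000.
Stacking rule: sum of all bases. $251500 + $126000 = $377500.
Net percentage adjustment: +15% −10% +15% = +20%. $377500 × 1.2 = $453000.
$453000 is within the $550000 maximum.
$453000 is at or above the $4500 minimum.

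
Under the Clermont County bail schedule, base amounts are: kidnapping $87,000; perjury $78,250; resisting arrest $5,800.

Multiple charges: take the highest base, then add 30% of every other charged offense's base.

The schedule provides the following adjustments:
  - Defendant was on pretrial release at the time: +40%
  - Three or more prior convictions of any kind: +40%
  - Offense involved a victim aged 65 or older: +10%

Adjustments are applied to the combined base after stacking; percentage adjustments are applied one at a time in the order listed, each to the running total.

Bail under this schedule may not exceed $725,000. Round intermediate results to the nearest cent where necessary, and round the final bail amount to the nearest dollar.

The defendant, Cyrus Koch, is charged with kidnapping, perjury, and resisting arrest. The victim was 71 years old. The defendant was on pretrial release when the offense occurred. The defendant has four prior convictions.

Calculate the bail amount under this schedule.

$241,936

Base amounts from the schedule: kidnapping $87,000; perjury $78,250; resisting arrest $5,800.
Stacking rule: highest base plus 30% of each additional charge. Highest is kidnapping at $87,000. Additional: $78,250 × 30% = $23,475; $5,800 × 30% = $1,740. Combined base = $87,000 + $25,215 = $112,215.
Defendant was on pretrial release at the time (+40%): $112,215 × 1.4 = $157,101.
Three or more prior convictions of any kind (+40%): $157,101 × 1.4 = $219,941.40.
Offense involved a victim aged 65 or older (+10%): $219,941.40 × 1.1 = $241,935.54.
$241,935.54 is within the $725,000 maximum.
Rounded to the nearest dollar: $241,936.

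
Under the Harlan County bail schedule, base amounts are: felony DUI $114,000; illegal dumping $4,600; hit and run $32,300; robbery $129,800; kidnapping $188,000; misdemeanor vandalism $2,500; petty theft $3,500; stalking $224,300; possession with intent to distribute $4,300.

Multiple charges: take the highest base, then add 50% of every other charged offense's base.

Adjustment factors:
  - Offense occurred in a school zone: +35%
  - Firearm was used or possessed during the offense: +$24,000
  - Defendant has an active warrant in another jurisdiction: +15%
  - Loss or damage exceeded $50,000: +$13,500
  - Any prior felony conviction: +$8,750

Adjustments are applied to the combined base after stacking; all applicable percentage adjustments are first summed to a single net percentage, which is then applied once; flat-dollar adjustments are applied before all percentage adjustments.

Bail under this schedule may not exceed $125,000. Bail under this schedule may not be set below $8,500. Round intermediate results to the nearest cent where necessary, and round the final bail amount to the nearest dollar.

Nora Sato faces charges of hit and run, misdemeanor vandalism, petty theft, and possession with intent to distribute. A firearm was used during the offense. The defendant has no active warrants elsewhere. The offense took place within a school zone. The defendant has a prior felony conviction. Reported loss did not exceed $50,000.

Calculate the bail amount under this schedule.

Base amounts from the schedule: hit and run $32,300; misdemeanor vandalism $2,500; petty theft $3,500; possession with intent to distribute $4,300.
Stacking rule: highest base plus 50% of each additional charge. Highest is hit and run at $32,300. Additional: $2,500 × 50% = $1,250; $3,500 × 50% = $1,750; $4,300 × 50% = $2,150. Combined base = $32,300 + $5,150 = $37,450.
Firearm was used or possessed during the offense (+$24,000 flat): $37,450 + $24,000 = $61,450.
Any prior felony conviction (+$8,750 flat): $61,450 + $8,750 = $70,200.
Offense occurred in a school zone (+35%): $70,200 × 1.35 = $94,770.
$94,770 is within the $125,000 maximum.
$94,770 is at or above the $8,500 minimum.

$94,770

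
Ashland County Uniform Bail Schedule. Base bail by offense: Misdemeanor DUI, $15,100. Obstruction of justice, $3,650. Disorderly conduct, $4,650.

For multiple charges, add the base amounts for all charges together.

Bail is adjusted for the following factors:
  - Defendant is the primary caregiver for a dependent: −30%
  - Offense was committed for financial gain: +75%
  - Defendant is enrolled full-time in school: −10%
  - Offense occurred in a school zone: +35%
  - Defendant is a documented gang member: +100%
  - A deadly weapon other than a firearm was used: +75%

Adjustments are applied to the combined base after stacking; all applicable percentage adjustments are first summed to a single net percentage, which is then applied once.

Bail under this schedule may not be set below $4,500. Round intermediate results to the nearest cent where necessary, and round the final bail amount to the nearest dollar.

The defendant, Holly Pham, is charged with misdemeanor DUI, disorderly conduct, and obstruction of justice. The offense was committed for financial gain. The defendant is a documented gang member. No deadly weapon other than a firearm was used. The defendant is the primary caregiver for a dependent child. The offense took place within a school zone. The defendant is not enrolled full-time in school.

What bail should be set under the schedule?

Base amounts from the schedule: misdemeanor DUI $15,100; disorderly conduct $4,650; obstruction of justice $3,650.
Stacking rule: sum of all bases. $15,100 + $4,650 + $3,650 = $23,400.
Net percentage adjustment: −30% +75% +35% +100% = +180%. $23,400 × 2.8 = $65,520.
$65,520 is at or above the $4,500 minimum.

$65,520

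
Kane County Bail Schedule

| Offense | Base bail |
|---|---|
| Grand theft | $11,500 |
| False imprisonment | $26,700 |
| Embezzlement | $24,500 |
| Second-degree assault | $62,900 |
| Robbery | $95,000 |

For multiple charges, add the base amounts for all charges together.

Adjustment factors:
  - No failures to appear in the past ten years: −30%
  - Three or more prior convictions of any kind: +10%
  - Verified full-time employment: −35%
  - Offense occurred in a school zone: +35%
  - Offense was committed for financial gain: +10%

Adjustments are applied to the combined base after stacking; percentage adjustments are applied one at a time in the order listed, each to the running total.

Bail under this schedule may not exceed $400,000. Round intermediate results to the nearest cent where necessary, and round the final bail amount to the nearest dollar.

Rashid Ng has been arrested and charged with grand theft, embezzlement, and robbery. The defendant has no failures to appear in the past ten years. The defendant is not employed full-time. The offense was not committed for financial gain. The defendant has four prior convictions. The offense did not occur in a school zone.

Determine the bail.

Base amounts from the schedule: grand theft $11,500; embezzlement $24,500; robbery $95,000.
Stacking rule: sum of all bases. $11,500 + $24,500 + $95,000 = $131,000.
No failures to appear in the past ten years (−30%): $131,000 × 0.7 = $91,700.
Three or more prior convictions of any kind (+10%): $91,700 × 1.1 = $100,870.
$100,870 is within the $400,000 maximum.

$100,870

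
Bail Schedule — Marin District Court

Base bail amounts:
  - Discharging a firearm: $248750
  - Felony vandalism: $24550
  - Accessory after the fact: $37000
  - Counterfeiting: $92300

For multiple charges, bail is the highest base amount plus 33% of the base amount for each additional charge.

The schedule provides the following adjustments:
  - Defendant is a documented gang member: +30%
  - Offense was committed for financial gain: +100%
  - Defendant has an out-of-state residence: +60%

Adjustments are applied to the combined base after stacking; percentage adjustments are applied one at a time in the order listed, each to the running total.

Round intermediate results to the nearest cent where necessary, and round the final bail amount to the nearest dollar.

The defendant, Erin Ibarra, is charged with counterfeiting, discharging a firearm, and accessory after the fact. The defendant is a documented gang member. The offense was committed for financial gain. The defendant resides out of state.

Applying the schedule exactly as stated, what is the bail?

Base amounts from the schedule: counterfeiting $92300; discharging a firearm $248750; accessory after the fact $37000.
Stacking rule: highest base plus 33% of each additional charge. Highest is discharging a firearm at $248750. Additional: $92300 × 33% = $30459; $37000 × 33% = $12210. Combined base = $248750 + $42669 = $291419.
Defendant is a documented gang member (+30%): $291419 × 1.3 = $378844.70.
Offense was committed for financial gain (+100%): $378844.70 × 2 = $757689.40.
Defendant has an out-of-state residence (+60%): $757689.40 × 1.6 = $1212303.04.
Rounded to the nearest dollar: $1212303.

$1212303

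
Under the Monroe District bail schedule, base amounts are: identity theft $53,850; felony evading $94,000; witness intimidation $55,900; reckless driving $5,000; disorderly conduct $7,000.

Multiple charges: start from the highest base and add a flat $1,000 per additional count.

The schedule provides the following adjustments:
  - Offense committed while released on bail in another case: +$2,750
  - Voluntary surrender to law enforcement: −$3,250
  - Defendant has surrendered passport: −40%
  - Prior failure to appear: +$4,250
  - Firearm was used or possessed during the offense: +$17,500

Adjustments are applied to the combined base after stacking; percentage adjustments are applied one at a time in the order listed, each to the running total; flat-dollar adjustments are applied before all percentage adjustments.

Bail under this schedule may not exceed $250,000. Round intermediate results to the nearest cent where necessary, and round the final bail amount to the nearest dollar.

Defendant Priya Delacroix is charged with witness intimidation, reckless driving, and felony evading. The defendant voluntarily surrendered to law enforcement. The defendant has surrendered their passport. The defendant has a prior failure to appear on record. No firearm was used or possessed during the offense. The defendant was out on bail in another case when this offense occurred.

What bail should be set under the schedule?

Base amounts from the schedule: witness intimidation $55,900; reckless driving $5,000; felony evading $94,000.
Stacking rule: highest base plus $1,000 per additional charge. Highest is felony evading at $94,000; 2 additional charges → +$2,000. Combined base = $96,000.
Offense committed while released on bail in another case (+$2,750 flat): $96,000 + $2,750 = $98,750.
Voluntary surrender to law enforcement (−$3,250 flat): $98,750 − $3,250 = $95,500.
Prior failure to appear (+$4,250 flat): $95,500 + $4,250 = $99,750.
Defendant has surrendered passport (−40%): $99,750 × 0.6 = $59,850.
$59,850 is within the $250,000 maximum.

$59,850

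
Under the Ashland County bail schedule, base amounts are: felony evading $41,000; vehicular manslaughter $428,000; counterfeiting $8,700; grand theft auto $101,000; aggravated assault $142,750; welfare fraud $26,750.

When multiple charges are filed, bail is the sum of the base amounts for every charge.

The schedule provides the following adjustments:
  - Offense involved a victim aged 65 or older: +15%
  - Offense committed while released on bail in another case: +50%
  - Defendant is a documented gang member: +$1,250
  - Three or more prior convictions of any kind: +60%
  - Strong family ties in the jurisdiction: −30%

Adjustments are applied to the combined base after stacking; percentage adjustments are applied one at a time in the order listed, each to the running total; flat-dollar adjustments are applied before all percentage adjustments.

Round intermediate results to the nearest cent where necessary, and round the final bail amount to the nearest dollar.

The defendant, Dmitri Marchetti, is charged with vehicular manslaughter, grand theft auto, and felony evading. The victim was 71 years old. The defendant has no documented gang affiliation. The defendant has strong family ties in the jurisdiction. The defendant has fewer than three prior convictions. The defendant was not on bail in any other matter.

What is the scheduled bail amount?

Base amounts from the schedule: vehicular manslaughter $428,000; grand theft auto $101,000; felony evading $41,000.
Stacking rule: sum of all bases. $428,000 + $101,000 + $41,000 = $570,000.
Offense involved a victim aged 65 or older (+15%): $570,000 × 1.15 = $655,500.
Strong family ties in the jurisdiction (−30%): $655,500 × 0.7 = $458,850.

$458,850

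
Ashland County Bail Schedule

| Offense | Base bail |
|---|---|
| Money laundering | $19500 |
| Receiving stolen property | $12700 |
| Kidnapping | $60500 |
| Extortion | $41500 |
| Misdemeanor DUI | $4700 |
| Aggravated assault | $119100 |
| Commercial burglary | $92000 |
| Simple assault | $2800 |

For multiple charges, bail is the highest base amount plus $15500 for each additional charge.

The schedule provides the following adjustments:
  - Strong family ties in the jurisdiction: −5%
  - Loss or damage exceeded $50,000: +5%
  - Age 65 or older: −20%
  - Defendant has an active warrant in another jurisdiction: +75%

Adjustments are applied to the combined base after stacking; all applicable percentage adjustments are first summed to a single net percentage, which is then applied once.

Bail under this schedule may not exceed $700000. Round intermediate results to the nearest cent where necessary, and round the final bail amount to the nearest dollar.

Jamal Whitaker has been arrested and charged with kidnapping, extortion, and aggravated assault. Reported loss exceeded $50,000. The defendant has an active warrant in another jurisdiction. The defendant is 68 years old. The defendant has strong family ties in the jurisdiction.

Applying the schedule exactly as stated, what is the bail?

Base amounts from the schedule: kidnapping $60500; extortion $41500; aggravated assault $119100.
Stacking rule: highest base plus $15500 per additional charge. Highest is aggravated assault at $119100; 2 additional charges → +$31000. Combined base = $150100.
Net percentage adjustment: −5% +5% −20% +75% = +55%. $150100 × 1.55 = $232655.
$232655 is within the $700000 maximum.

$232655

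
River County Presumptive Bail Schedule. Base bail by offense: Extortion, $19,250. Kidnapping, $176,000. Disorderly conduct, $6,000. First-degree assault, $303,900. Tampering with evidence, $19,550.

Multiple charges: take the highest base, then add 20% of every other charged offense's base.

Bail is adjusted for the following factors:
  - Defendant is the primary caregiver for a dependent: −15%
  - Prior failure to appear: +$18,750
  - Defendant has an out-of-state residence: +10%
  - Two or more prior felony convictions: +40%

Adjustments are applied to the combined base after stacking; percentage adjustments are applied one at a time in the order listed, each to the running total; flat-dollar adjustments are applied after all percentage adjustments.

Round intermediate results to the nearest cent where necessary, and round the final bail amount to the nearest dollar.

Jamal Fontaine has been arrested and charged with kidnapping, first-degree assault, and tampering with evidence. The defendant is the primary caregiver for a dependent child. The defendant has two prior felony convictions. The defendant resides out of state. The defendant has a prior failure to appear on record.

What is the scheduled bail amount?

$467,750

Base amounts from the schedule: kidnapping $176,000; first-degree assault $303,900; tampering with evidence $19,550.
Stacking rule: highest base plus 20% of each additional charge. Highest is first-degree assault at $303,900. Additional: $176,000 × 20% = $35,200; $19,550 × 20% = $3,910. Combined base = $303,900 + $39,110 = $343,010.
Defendant is the primary caregiver for a dependent (−15%): $343,010 × 0.85 = $291,558.50.
Defendant has an out-of-state residence (+10%): $291,558.50 × 1.1 = $320,714.35.
Two or more prior felony convictions (+40%): $320,714.35 × 1.4 = $449,000.09.
Prior failure to appear (+$18,750 flat): $449,000.09 + $18,750 = $467,750.09.
Rounded to the nearest dollar: $467,750.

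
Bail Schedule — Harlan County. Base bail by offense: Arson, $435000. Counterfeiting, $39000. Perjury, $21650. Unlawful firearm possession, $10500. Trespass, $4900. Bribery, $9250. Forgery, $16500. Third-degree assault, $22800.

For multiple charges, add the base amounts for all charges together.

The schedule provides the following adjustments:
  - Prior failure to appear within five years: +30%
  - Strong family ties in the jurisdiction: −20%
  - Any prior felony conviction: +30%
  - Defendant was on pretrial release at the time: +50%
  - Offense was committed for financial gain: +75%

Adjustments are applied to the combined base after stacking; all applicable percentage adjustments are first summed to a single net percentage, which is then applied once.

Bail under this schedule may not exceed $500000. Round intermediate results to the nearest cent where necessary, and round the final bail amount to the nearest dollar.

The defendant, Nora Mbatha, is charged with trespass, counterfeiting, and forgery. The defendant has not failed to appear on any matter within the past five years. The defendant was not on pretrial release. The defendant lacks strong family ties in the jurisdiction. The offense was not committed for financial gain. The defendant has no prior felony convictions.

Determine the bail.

Base amounts from the schedule: trespass $4900; counterfeiting $39000; forgery $16500.
Stacking rule: sum of all bases. $4900 + $39000 + $16500 = $60400.
No adjustment factors apply to this defendant.
$60400 is within the $500000 maximum.

$60400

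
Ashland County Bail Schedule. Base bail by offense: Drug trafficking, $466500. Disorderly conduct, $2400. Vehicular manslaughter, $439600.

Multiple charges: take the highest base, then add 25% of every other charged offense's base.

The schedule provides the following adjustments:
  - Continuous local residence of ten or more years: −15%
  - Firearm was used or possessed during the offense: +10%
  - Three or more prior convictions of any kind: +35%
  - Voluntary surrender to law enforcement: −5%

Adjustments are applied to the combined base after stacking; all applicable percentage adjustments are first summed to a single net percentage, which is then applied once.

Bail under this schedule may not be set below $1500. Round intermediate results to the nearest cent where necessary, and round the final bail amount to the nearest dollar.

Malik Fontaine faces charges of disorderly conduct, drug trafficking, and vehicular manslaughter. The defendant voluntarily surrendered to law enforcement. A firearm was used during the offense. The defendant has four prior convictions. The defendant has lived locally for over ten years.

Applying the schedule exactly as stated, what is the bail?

Base amounts from the schedule: disorderly conduct $2400; drug trafficking $466500; vehicular manslaughter $439600.
Stacking rule: highest base plus 25% of each additional charge. Highest is drug trafficking at $466500. Additional: $2400 × 25% = $600; $439600 × 25% = $109900. Combined base = $466500 + $110500 = $577000.
Net percentage adjustment: −15% +10% +35% −5% = +25%. $577000 × 1.25 = $721250.
$721250 is at or above the $1500 minimum.

$721250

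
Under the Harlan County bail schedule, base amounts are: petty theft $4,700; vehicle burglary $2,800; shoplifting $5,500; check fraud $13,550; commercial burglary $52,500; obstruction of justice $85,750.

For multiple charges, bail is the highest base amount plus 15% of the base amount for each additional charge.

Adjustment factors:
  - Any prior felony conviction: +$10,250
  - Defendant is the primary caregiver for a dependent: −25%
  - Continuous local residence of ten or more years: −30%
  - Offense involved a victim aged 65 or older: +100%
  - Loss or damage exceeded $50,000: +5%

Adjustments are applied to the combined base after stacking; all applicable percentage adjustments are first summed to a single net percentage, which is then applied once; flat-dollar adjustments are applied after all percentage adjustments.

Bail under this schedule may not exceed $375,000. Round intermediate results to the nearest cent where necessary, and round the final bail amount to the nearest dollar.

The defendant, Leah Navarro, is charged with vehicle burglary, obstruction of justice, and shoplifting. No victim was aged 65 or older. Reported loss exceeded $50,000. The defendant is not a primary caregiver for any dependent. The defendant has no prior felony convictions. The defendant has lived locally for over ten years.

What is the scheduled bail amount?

$65,246

Base amounts from the schedule: vehicle burglary $2,800; obstruction of justice $85,750; shoplifting $5,500.
Stacking rule: highest base plus 15% of each additional charge. Highest is obstruction of justice at $85,750. Additional: $2,800 × 15% = $420; $5,500 × 15% = $825. Combined base = $85,750 + $1,245 = $86,995.
Net percentage adjustment: −30% +5% = −25%. $86,995 × 0.75 = $65,246.25.
$65,246.25 is within the $375,000 maximum.
Rounded to the nearest dollar: $65,246.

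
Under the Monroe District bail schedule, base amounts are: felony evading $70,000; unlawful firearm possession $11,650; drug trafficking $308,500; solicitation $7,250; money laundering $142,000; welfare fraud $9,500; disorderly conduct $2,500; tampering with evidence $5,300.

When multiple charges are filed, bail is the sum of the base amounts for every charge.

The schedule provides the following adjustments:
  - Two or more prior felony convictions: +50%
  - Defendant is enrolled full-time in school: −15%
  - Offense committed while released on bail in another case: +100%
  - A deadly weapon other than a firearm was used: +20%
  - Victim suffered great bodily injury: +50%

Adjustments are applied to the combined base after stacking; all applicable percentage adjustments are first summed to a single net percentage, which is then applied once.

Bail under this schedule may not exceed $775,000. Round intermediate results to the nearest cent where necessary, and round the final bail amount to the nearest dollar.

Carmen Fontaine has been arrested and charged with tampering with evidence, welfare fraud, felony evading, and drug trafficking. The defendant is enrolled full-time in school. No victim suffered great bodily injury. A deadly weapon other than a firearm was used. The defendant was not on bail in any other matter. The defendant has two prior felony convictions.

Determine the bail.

$609,615

Base amounts from the schedule: tampering with evidence $5,300; welfare fraud $9,500; felony evading $70,000; drug trafficking $308,500.
Stacking rule: sum of all bases. $5,300 + $9,500 + $70,000 + $308,500 = $393,300.
Net percentage adjustment: +50% −15% +20% = +55%. $393,300 × 1.55 = $609,615.
$609,615 is within the $775,000 maximum.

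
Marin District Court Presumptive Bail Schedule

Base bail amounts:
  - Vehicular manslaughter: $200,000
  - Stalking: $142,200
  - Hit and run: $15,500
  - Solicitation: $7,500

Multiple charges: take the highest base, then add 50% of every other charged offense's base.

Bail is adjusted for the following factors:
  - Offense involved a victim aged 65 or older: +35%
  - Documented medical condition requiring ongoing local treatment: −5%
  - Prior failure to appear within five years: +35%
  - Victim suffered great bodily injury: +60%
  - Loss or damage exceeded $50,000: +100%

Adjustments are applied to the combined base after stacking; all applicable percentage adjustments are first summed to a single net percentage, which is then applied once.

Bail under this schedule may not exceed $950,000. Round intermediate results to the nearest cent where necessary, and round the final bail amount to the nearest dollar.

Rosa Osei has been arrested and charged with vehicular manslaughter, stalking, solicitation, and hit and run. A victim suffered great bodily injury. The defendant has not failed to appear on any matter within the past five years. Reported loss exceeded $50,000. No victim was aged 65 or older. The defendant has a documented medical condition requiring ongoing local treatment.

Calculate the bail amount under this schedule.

$720,630

Base amounts from the schedule: vehicular manslaughter $200,000; stalking $142,200; solicitation $7,500; hit and run $15,500.
Stacking rule: highest base plus 50% of each additional charge. Highest is vehicular manslaughter at $200,000. Additional: $142,200 × 50% = $71,100; $7,500 × 50% = $3,750; $15,500 × 50% = $7,750. Combined base = $200,000 + $82,600 = $282,600.
Net percentage adjustment: −5% +60% +100% = +155%. $282,600 × 2.55 = $720,630.
$720,630 is within the $950,000 maximum.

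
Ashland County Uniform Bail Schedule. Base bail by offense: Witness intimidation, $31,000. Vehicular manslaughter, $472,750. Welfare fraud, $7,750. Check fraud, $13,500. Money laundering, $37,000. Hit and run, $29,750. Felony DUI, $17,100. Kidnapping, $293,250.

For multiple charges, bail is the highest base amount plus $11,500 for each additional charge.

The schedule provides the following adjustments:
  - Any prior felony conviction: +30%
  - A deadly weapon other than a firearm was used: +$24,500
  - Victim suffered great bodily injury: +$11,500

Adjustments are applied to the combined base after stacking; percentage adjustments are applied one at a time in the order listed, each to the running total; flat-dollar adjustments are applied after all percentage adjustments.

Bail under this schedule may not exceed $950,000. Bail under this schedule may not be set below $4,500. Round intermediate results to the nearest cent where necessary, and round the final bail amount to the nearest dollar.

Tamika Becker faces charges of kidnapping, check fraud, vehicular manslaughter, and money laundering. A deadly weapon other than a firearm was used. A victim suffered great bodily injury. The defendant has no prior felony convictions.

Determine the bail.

Base amounts from the schedule: kidnapping $293,250; check fraud $13,500; vehicular manslaughter $472,750; money laundering $37,000.
Stacking rule: highest base plus $11,500 per additional charge. Highest is vehicular manslaughter at $472,750; 3 additional charges → +$34,500. Combined base = $507,250.
A deadly weapon other than a firearm was used (+$24,500 flat): $507,250 + $24,500 = $531,750.
Victim suffered great bodily injury (+$11,500 flat): $531,750 + $11,500 = $543,250.
$543,250 is within the $950,000 maximum.
$543,250 is at or above the $4,500 minimum.

$543,250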